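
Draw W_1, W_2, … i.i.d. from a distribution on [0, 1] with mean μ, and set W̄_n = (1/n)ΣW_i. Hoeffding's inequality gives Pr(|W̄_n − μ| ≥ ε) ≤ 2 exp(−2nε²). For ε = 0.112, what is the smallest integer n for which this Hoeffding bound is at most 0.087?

125

Require 2·exp(−2nε²) ≤ 0.087, i.e. 2nε² ≥ ln(2/0.087) = 3.134994.
So n ≥ 3.134994 / (2·0.112²) = 124.960.
The smallest integer n is 125.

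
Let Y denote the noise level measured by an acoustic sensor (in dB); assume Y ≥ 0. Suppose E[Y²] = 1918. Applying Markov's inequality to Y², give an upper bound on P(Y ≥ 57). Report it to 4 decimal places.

0.5903

Since Y ≥ 0, the event {Y ≥ 57} is the same as {Y² ≥ 3249}.
Markov's inequality applied to Y² gives P(Y² ≥ 3249) ≤ E[Y²]/3249 = 1918/3249 = 0.5903.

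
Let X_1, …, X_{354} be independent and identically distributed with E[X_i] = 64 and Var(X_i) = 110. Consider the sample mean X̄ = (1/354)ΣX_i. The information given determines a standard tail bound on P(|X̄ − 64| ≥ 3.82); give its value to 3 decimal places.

With mean and variance of each term known, Chebyshev's inequality bounds the deviation of the sum (or sample mean).
Var(X̄) = Var(X_i)/n = 110/354 = 0.31073.
Chebyshev: P(|X̄ − 64| ≥ 3.82) ≤ Var(X̄)/(3.82)² = 110/(354·3.82²) = 0.0213.

0.021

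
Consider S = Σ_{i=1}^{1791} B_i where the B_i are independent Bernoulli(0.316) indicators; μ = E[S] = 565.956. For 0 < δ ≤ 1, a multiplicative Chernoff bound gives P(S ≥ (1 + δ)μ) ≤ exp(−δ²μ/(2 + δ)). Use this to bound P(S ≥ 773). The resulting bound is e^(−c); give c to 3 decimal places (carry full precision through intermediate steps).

Write 773 = (1 + δ)μ, so δ = 773/565.956 − 1 = 0.3658306…
Then the exponent is δ²μ/(2 + δ) = (773 − μ)² / (μ·(2 + δ)) = 32.015404.

32.015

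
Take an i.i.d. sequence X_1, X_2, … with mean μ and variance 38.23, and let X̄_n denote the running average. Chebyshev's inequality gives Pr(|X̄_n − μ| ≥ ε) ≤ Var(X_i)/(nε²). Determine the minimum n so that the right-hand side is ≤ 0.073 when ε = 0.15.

23276

Require 38.23/(n·0.15²) ≤ 0.073, i.e. n ≥ 38.23/(0.073·0.15²) = 23275.495.
The smallest integer n is 23276.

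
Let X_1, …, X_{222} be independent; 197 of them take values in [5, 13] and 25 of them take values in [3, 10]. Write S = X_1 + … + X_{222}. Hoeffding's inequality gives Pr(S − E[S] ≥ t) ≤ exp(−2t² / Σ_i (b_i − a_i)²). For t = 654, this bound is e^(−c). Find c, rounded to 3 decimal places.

Σ(b_i − a_i)² = 197·8² + 25·7² = 13833.
c = 2t² / 13833 = 2·654² / 13833 = 61.8399.

61.840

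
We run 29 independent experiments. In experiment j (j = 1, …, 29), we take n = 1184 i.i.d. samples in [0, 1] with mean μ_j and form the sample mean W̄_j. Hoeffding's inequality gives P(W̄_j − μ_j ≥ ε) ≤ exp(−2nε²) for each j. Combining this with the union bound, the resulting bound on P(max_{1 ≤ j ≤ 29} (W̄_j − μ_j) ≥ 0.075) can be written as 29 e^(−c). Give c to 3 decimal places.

13.320

Union bound over the 29 events: P(max_{1 ≤ j ≤ 29} (W̄_j − μ_j) ≥ 0.075) ≤ 29·exp(−2nε²) = 29 exp(−2·1184·0.075²).
So c = 2·1184·0.075² = 13.3200.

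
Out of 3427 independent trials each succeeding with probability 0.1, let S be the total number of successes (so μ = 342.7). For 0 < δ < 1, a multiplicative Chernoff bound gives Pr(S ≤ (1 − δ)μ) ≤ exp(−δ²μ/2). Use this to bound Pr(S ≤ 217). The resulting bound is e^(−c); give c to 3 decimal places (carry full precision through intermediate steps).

Write 217 = (1 − δ)μ, so δ = 1 − 217/342.7 = 0.3667931…
Then the exponent is δ²μ/2 = (μ − 217)²/(2μ) = 23.052947.

23.053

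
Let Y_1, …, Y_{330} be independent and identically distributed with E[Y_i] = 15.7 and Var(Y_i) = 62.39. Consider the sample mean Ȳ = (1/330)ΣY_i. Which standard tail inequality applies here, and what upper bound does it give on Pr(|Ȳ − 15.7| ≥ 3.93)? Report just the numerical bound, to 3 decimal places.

With mean and variance of each term known, Chebyshev's inequality bounds the deviation of the sum (or sample mean).
Var(Ȳ) = Var(Y_i)/n = 62.39/330 = 0.18906.
Chebyshev: Pr(|Ȳ − 15.7| ≥ 3.93) ≤ Var(Ȳ)/(3.93)² = 62.39/(330·3.93²) = 0.0122.

0.012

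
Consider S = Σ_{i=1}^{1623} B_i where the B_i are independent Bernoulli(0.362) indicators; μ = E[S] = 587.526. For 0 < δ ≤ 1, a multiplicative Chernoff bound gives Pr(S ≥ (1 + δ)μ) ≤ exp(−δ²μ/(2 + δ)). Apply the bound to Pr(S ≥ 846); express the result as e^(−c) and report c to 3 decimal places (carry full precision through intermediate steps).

Write 846 = (1 + δ)μ, so δ = 846/587.526 − 1 = 0.4399363…
Then the exponent is δ²μ/(2 + δ) = (846 − μ)² / (μ·(2 + δ)) = 46.604532.

46.605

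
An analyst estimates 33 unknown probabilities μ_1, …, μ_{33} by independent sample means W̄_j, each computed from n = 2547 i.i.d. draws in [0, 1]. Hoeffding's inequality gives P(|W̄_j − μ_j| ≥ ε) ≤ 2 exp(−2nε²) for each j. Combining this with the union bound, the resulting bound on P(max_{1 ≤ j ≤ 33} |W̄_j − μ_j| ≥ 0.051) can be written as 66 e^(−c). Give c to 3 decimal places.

Union bound over the 33 events: P(max_{1 ≤ j ≤ 33} |W̄_j − μ_j| ≥ 0.051) ≤ 33·2·exp(−2nε²) = 66 exp(−2·2547·0.051²).
So c = 2·2547·0.051² = 13.2495.

13.249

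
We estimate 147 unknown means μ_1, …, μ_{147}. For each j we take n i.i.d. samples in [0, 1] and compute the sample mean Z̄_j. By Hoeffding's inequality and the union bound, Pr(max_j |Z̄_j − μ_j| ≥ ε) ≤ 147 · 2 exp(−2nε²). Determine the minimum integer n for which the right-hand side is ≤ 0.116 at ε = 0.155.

Need 2·147·exp(−2nε²) ≤ 0.116, i.e. exp(−2nε²) ≤ 0.116/294.
So 2nε² ≥ ln(294/0.116) = 7.837745.
Hence n ≥ 7.837745/(2·0.155²) = 163.116.
The smallest integer n is 164.

164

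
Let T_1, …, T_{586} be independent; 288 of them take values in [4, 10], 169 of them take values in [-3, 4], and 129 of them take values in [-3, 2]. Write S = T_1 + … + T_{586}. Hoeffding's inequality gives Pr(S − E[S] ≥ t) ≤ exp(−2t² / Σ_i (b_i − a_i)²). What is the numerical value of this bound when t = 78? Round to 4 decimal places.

0.5733

Σ(b_i − a_i)² = 288·6² + 169·7² + 129·5² = 21874.
Exponent = 2·78² / 21874 = 0.55628.
Bound = exp(−0.55628) = 0.57334.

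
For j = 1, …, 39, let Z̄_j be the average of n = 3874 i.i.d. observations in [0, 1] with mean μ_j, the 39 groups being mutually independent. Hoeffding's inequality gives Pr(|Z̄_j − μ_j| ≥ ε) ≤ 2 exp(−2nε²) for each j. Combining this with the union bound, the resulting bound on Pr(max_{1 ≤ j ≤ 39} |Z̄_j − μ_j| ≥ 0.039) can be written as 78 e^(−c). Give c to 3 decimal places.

11.785

Union bound over the 39 events: Pr(max_{1 ≤ j ≤ 39} |Z̄_j − μ_j| ≥ 0.039) ≤ 39·2·exp(−2nε²) = 78 exp(−2·3874·0.039²).
So c = 2·3874·0.039² = 11.7847.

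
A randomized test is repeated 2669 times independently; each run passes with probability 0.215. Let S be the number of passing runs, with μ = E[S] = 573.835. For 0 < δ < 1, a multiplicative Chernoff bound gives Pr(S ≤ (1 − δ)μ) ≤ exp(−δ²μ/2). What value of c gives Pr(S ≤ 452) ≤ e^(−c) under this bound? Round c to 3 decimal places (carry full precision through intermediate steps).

12.934

Write 452 = (1 − δ)μ, so δ = 1 − 452/573.835 = 0.2123171…
Then the exponent is δ²μ/2 = (μ − 452)²/(2μ) = 12.933829.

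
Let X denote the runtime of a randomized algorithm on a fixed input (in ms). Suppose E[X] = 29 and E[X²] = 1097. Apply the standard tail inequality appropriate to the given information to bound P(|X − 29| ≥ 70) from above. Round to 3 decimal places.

0.052

The first two moments determine the variance, so Chebyshev's inequality is the sharpest standard bound available.
Var(X) = E[X²] − (E[X])² = 1097 − 841 = 256.
Chebyshev's inequality: P(|X − μ| ≥ t) ≤ Var(X)/t² = 256/4900 = 0.0522.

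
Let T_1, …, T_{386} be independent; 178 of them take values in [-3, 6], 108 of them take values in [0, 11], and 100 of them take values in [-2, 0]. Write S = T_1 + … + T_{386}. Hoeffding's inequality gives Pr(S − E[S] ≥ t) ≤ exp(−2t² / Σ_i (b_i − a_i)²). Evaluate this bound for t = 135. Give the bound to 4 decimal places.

Σ(b_i − a_i)² = 178·9² + 108·11² + 100·2² = 27886.
Exponent = 2·135² / 27886 = 1.30711.
Bound = exp(−1.30711) = 0.27060.

0.2706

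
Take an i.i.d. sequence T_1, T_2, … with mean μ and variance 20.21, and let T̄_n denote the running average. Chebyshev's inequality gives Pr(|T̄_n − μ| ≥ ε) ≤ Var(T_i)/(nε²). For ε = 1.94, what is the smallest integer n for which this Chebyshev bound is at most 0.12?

Require 20.21/(n·1.94²) ≤ 0.12, i.e. n ≥ 20.21/(0.12·1.94²) = 44.749.
The smallest integer n is 45.

45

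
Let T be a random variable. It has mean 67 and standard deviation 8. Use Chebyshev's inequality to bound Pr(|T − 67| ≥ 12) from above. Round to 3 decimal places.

0.444

Chebyshev: Pr(|T − μ| ≥ t) ≤ Var(T)/t².
Var(T) = σ² = 8² = 64.
Bound = 64 / 144 = 0.4444.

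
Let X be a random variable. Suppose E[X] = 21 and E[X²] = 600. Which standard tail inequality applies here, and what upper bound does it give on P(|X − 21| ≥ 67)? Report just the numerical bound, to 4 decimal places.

0.0354

The first two moments determine the variance, so Chebyshev's inequality is the sharpest standard bound available.
Var(X) = E[X²] − (E[X])² = 600 − 441 = 159.
Chebyshev's inequality: P(|X − μ| ≥ t) ≤ Var(X)/t² = 159/4489 = 0.0354.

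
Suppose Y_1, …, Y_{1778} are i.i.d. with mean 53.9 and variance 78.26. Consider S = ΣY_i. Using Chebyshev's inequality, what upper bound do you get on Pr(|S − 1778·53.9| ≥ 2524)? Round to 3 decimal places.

0.022

Var(S) = n·Var(Y_i) = 1778·78.26 = 139146.28.
Chebyshev: Pr(|S − 1778·53.9| ≥ 2524) ≤ Var(S)/2524² = 139146.28/6370576 = 0.0218.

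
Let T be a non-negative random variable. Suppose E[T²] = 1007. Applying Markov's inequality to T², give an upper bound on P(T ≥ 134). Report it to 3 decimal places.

0.056

Since T ≥ 0, the event {T ≥ 134} is the same as {T² ≥ 17956}.
Markov's inequality applied to T² gives P(T² ≥ 17956) ≤ E[T²]/17956 = 1007/17956 = 0.0561.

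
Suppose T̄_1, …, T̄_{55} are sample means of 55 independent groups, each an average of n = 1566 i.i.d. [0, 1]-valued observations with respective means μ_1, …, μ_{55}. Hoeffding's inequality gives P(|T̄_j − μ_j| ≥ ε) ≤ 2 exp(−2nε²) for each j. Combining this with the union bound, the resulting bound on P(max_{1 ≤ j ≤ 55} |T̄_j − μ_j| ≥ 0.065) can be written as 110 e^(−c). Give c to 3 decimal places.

Union bound over the 55 events: P(max_{1 ≤ j ≤ 55} |T̄_j − μ_j| ≥ 0.065) ≤ 55·2·exp(−2nε²) = 110 exp(−2·1566·0.065²).
So c = 2·1566·0.065² = 13.2327.

13.233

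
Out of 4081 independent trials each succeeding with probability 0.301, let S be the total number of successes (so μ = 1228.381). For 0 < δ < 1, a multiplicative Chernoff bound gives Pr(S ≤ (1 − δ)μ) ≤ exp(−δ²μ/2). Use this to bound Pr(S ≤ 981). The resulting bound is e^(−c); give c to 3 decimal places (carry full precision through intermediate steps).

Write 981 = (1 − δ)μ, so δ = 1 − 981/1228.381 = 0.2013878…
Then the exponent is δ²μ/2 = (μ − 981)²/(2μ) = 24.909763.

24.910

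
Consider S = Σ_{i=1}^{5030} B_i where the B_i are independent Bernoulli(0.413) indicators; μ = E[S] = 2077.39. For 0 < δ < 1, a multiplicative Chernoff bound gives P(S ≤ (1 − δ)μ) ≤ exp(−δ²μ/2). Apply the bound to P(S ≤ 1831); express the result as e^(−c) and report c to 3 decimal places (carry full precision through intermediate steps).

Write 1831 = (1 − δ)μ, so δ = 1 − 1831/2077.39 = 0.1186056…
Then the exponent is δ²μ/2 = (μ − 1831)²/(2μ) = 14.611612.

14.612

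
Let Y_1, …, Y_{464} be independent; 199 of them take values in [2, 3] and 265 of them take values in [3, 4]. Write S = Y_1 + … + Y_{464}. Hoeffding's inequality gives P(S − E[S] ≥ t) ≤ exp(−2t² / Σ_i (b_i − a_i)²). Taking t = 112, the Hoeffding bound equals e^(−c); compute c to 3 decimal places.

Σ(b_i − a_i)² = 199·1² + 265·1² = 464.
c = 2t² / 464 = 2·112² / 464 = 54.0690.

54.069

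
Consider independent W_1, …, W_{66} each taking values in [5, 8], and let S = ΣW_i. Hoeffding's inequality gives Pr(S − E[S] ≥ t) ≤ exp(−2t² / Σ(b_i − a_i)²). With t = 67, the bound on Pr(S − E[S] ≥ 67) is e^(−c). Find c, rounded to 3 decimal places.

Σ(b_i − a_i)² = 66·(3)² = 594.
c = 2t²/594 = 2·67²/594 = 15.1145.

15.114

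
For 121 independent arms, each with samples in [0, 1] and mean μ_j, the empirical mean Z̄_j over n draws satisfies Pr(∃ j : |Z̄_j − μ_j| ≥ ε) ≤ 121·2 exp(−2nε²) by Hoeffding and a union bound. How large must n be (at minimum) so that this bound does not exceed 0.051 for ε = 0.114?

Need 2·121·exp(−2nε²) ≤ 0.051, i.e. exp(−2nε²) ≤ 0.051/242.
So 2nε² ≥ ln(242/0.051) = 8.464867.
Hence n ≥ 8.464867/(2·0.114²) = 325.672.
The smallest integer n is 326.

326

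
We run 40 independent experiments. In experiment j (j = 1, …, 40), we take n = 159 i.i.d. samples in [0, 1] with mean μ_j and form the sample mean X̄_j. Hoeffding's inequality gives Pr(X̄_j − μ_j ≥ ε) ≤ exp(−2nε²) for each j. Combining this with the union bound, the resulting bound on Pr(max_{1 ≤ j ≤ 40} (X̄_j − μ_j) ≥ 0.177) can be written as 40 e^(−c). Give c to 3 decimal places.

9.963

Union bound over the 40 events: Pr(max_{1 ≤ j ≤ 40} (X̄_j − μ_j) ≥ 0.177) ≤ 40·exp(−2nε²) = 40 exp(−2·159·0.177²).
So c = 2·159·0.177² = 9.9626.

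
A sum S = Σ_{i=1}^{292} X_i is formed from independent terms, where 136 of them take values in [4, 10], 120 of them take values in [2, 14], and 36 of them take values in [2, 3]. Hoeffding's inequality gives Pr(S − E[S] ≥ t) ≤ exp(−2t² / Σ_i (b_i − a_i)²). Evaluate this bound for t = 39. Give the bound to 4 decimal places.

0.8720

Σ(b_i − a_i)² = 136·6² + 120·12² + 36·1² = 22212.
Exponent = 2·39² / 22212 = 0.13695.
Bound = exp(−0.13695) = 0.87201.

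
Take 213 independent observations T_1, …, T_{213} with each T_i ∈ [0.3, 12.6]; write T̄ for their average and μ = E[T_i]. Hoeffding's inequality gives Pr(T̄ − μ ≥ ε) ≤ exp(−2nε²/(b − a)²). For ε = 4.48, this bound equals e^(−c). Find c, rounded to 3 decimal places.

c = 2nε²/(b − a)² = 2·213·4.48² / 12.3² = 56.5139.

56.514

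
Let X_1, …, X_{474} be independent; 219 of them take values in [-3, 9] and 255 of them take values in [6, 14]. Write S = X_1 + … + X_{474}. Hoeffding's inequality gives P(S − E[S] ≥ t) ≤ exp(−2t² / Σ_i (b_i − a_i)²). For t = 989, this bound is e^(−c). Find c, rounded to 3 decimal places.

Σ(b_i − a_i)² = 219·12² + 255·8² = 47856.
c = 2t² / 47856 = 2·989² / 47856 = 40.8777.

40.878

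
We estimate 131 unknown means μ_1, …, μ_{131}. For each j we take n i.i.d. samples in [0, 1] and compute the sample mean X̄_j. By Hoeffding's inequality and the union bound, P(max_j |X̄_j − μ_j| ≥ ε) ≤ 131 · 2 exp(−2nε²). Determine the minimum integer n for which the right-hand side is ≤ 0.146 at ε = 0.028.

Need 2·131·exp(−2nε²) ≤ 0.146, i.e. exp(−2nε²) ≤ 0.146/262.
So 2nε² ≥ ln(262/0.146) = 7.492493.
Hence n ≥ 7.492493/(2·0.028²) = 4778.376.
The smallest integer n is 4779.

4779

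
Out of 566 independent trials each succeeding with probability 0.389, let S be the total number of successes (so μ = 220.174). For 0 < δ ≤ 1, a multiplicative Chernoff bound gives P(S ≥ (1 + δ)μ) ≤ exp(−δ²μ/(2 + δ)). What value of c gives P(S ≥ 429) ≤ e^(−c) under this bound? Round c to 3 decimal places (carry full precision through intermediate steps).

67.175

Write 429 = (1 + δ)μ, so δ = 429/220.174 − 1 = 0.9484589…
Then the exponent is δ²μ/(2 + δ) = (429 − μ)² / (μ·(2 + δ)) = 67.175054.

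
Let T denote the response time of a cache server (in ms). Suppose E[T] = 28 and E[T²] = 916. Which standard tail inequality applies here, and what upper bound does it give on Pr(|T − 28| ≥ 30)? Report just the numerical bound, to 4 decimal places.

The first two moments determine the variance, so Chebyshev's inequality is the sharpest standard bound available.
Var(T) = E[T²] − (E[T])² = 916 − 784 = 132.
Chebyshev's inequality: Pr(|T − μ| ≥ t) ≤ Var(T)/t² = 132/900 = 0.1467.

0.1467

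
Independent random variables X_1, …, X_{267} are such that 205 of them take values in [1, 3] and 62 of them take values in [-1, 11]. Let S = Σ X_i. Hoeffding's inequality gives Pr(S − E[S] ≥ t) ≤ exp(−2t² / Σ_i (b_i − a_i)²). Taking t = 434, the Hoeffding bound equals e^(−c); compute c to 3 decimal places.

38.645

Σ(b_i − a_i)² = 205·2² + 62·12² = 9748.
c = 2t² / 9748 = 2·434² / 9748 = 38.6451.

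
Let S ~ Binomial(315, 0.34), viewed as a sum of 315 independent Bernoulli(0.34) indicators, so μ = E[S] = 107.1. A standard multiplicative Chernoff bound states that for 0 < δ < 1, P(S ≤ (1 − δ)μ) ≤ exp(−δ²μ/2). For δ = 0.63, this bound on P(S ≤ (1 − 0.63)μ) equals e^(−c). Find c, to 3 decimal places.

21.254

c = δ²μ/2 = 0.63²·107.1/2 = 21.2540.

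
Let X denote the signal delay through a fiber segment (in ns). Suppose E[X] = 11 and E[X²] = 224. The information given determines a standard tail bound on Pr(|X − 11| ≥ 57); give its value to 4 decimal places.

0.0317

The first two moments determine the variance, so Chebyshev's inequality is the sharpest standard bound available.
Var(X) = E[X²] − (E[X])² = 224 − 121 = 103.
Chebyshev's inequality: Pr(|X − μ| ≥ t) ≤ Var(X)/t² = 103/3249 = 0.0317.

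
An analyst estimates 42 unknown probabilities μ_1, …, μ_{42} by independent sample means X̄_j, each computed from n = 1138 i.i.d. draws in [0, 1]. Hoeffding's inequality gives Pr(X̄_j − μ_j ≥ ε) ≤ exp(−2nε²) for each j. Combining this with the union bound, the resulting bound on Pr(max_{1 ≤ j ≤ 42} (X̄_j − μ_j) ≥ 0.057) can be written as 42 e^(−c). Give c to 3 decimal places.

Union bound over the 42 events: Pr(max_{1 ≤ j ≤ 42} (X̄_j − μ_j) ≥ 0.057) ≤ 42·exp(−2nε²) = 42 exp(−2·1138·0.057²).
So c = 2·1138·0.057² = 7.3947.

7.395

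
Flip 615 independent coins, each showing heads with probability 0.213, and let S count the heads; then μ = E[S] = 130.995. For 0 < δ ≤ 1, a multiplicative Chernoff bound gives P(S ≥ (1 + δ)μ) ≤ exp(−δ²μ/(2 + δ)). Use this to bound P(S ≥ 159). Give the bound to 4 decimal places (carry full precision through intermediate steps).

0.0669

Write 159 = (1 + δ)μ, so δ = 159/130.995 − 1 = 0.2137868…
Then the exponent is δ²μ/(2 + δ) = (159 − μ)² / (μ·(2 + δ)) = 2.704461.
Bound = exp(−2.704461) = 0.06691.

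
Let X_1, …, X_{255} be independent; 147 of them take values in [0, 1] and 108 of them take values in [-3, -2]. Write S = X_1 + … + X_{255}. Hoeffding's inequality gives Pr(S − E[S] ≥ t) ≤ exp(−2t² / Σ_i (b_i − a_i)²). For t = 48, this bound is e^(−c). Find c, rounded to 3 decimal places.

Σ(b_i − a_i)² = 147·1² + 108·1² = 255.
c = 2t² / 255 = 2·48² / 255 = 18.0706.

18.071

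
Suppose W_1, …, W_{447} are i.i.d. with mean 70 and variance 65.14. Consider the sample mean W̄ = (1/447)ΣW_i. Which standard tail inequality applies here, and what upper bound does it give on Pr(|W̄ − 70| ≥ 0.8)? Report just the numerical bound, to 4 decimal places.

With mean and variance of each term known, Chebyshev's inequality bounds the deviation of the sum (or sample mean).
Var(W̄) = Var(W_i)/n = 65.14/447 = 0.14573.
Chebyshev: Pr(|W̄ − 70| ≥ 0.8) ≤ Var(W̄)/(0.8)² = 65.14/(447·0.8²) = 0.2277.

0.2277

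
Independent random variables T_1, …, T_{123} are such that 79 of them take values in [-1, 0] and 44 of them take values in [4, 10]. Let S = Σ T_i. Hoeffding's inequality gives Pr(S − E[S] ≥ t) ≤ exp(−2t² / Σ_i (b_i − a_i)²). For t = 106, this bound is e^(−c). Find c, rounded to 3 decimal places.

Σ(b_i − a_i)² = 79·1² + 44·6² = 1663.
c = 2t² / 1663 = 2·106² / 1663 = 13.5129.

13.513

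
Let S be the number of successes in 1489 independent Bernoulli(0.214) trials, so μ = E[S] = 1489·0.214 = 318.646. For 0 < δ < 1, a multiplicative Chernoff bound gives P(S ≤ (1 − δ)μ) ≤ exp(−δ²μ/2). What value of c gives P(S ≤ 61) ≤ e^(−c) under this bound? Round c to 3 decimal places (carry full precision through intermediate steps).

104.162

Write 61 = (1 − δ)μ, so δ = 1 − 61/318.646 = 0.808565…
Then the exponent is δ²μ/2 = (μ − 61)²/(2μ) = 104.161768.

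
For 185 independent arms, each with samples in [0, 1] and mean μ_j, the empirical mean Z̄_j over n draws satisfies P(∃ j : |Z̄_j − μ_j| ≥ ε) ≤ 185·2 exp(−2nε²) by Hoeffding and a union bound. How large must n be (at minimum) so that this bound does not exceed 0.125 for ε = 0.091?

Need 2·185·exp(−2nε²) ≤ 0.125, i.e. exp(−2nε²) ≤ 0.125/370.
So 2nε² ≥ ln(370/0.125) = 7.992945.
Hence n ≥ 7.992945/(2·0.091²) = 482.607.
The smallest integer n is 483.

483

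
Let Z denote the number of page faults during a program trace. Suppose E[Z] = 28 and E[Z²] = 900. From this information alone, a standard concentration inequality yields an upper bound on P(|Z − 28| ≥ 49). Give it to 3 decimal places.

The first two moments determine the variance, so Chebyshev's inequality is the sharpest standard bound available.
Var(Z) = E[Z²] − (E[Z])² = 900 − 784 = 116.
Chebyshev's inequality: P(|Z − μ| ≥ t) ≤ Var(Z)/t² = 116/2401 = 0.0483.

0.048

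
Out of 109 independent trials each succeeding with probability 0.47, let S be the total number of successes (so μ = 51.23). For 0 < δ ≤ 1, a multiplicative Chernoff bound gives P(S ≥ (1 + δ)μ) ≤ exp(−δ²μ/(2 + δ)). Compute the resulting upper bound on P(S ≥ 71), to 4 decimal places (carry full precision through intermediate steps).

0.0409

Write 71 = (1 + δ)μ, so δ = 71/51.23 − 1 = 0.3859067…
Then the exponent is δ²μ/(2 + δ) = (71 − μ)² / (μ·(2 + δ)) = 3.197684.
Bound = exp(−3.197684) = 0.04086.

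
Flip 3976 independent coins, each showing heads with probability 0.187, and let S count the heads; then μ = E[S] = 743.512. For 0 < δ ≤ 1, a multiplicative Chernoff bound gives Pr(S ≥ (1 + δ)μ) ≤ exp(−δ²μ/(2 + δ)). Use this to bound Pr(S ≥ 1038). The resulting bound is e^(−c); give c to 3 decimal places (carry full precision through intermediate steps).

Write 1038 = (1 + δ)μ, so δ = 1038/743.512 − 1 = 0.396077…
Then the exponent is δ²μ/(2 + δ) = (1038 − μ)² / (μ·(2 + δ)) = 48.679539.

48.680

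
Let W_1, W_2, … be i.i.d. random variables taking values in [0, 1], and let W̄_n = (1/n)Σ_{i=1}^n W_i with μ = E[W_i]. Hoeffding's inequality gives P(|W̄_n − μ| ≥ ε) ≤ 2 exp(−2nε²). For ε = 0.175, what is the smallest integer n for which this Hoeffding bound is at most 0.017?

78

Require 2·exp(−2nε²) ≤ 0.017, i.e. 2nε² ≥ ln(2/0.017) = 4.767689.
So n ≥ 4.767689 / (2·0.175²) = 77.840.
The smallest integer n is 78.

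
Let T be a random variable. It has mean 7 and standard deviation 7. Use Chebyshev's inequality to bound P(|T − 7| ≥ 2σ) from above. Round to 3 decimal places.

0.250

Chebyshev: P(|T − μ| ≥ t) ≤ Var(T)/t².
Var(T) = σ² = 7² = 49.
t = 2·7 = 14.
Bound = 49 / 196 = 0.2500.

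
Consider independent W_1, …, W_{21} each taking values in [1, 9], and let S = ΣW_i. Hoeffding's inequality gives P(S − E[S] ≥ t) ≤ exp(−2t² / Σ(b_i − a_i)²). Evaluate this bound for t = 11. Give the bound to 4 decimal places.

0.8352

Σ(b_i − a_i)² = 21·(8)² = 1344.
Exponent = 2·11²/1344 = 0.1801.
Bound = exp(−0.1801) = 0.83522.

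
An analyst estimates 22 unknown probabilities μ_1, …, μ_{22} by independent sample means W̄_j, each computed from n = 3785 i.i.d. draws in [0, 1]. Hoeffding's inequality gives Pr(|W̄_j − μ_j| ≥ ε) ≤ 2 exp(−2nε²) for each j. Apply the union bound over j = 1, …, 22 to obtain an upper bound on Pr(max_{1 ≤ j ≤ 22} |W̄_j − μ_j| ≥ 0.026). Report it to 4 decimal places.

Per-experiment Hoeffding bound: 2·exp(−2·3785·0.026²) = 2·exp(−5.11732) = 0.011984.
Union bound over 22 events: 22·0.011984 = 0.26365.

0.2637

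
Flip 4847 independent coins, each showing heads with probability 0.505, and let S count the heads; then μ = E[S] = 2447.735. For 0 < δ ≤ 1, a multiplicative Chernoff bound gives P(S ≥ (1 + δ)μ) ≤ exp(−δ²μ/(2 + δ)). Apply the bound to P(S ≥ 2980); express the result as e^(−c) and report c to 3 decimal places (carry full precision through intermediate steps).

Write 2980 = (1 + δ)μ, so δ = 2980/2447.735 − 1 = 0.2174521…
Then the exponent is δ²μ/(2 + δ) = (2980 − μ)² / (μ·(2 + δ)) = 52.195995.

52.196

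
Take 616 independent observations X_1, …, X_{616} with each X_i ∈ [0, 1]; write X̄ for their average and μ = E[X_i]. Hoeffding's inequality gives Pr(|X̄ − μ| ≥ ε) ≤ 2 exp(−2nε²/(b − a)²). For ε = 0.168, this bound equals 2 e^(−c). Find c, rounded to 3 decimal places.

c = 2nε²/(b − a)² = 2·616·0.168² / 1² = 34.7720.

34.772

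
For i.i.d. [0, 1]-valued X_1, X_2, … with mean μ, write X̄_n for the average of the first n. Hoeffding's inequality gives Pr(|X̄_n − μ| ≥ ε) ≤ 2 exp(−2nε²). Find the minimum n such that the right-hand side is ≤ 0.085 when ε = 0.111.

Require 2·exp(−2nε²) ≤ 0.085, i.e. 2nε² ≥ ln(2/0.085) = 3.158251.
So n ≥ 3.158251 / (2·0.111²) = 128.165.
The smallest integer n is 129.

129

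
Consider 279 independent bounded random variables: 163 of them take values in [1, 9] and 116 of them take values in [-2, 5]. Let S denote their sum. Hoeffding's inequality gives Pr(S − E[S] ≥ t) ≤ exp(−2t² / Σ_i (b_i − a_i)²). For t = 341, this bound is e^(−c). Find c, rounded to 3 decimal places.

14.431

Σ(b_i − a_i)² = 163·8² + 116·7² = 16116.
c = 2t² / 16116 = 2·341² / 16116 = 14.4305.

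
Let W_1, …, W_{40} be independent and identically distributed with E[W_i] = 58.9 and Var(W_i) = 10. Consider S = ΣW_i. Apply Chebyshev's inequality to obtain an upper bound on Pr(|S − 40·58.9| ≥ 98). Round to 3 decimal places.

0.042

Var(S) = n·Var(W_i) = 40·10 = 400.
Chebyshev: Pr(|S − 40·58.9| ≥ 98) ≤ Var(S)/98² = 400/9604 = 0.0416.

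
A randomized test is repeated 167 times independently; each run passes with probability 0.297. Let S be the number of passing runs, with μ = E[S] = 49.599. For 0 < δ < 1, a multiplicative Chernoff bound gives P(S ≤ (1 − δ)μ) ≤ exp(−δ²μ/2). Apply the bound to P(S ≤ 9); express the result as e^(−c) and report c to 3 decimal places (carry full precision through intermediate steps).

Write 9 = (1 − δ)μ, so δ = 1 − 9/49.599 = 0.8185447…
Then the exponent is δ²μ/2 = (μ − 9)²/(2μ) = 16.616049.

16.616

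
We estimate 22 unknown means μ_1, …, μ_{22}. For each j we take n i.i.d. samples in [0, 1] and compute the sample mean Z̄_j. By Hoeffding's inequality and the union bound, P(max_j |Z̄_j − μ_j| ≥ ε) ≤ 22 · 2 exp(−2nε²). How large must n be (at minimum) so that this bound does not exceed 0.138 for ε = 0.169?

101

Need 2·22·exp(−2nε²) ≤ 0.138, i.e. exp(−2nε²) ≤ 0.138/44.
So 2nε² ≥ ln(44/0.138) = 5.764691.
Hence n ≥ 5.764691/(2·0.169²) = 100.919.
The smallest integer n is 101.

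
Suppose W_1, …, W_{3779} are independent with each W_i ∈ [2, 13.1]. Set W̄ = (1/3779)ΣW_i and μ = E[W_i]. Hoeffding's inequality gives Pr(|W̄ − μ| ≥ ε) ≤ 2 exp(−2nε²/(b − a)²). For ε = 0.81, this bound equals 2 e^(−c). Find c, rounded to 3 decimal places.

40.247

c = 2nε²/(b − a)² = 2·3779·0.81² / 11.1² = 40.2468.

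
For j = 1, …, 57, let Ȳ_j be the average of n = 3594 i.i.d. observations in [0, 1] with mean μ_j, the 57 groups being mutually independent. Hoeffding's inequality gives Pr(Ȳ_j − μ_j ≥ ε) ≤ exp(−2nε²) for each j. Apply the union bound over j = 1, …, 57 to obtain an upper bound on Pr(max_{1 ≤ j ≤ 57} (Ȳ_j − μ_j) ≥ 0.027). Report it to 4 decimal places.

Per-experiment Hoeffding bound: exp(−2·3594·0.027²) = exp(−5.24005) = 0.0053.
Union bound over 57 events: 57·0.0053 = 0.30210.

0.3021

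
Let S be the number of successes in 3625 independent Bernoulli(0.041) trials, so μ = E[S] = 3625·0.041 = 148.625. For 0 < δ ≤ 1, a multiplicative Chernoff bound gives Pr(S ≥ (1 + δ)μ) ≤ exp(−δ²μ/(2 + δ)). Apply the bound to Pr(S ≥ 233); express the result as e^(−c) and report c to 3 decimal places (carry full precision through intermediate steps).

Write 233 = (1 + δ)μ, so δ = 233/148.625 − 1 = 0.567704…
Then the exponent is δ²μ/(2 + δ) = (233 − μ)² / (μ·(2 + δ)) = 18.654807.

18.655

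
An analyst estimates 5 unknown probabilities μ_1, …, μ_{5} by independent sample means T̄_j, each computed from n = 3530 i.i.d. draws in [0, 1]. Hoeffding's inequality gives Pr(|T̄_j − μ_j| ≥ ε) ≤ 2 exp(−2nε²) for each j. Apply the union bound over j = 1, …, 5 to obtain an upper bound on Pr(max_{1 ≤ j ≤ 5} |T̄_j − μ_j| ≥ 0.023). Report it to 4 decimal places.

0.2388

Per-experiment Hoeffding bound: 2·exp(−2·3530·0.023²) = 2·exp(−3.73474) = 0.047759.
Union bound over 5 events: 5·0.047759 = 0.23879.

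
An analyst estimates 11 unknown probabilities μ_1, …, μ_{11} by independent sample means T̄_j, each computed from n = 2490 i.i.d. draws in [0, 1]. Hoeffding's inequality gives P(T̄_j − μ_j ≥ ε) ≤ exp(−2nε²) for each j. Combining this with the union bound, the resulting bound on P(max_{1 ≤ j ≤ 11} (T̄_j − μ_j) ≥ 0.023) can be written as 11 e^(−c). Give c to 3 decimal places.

2.634

Union bound over the 11 events: P(max_{1 ≤ j ≤ 11} (T̄_j − μ_j) ≥ 0.023) ≤ 11·exp(−2nε²) = 11 exp(−2·2490·0.023²).
So c = 2·2490·0.023² = 2.6344.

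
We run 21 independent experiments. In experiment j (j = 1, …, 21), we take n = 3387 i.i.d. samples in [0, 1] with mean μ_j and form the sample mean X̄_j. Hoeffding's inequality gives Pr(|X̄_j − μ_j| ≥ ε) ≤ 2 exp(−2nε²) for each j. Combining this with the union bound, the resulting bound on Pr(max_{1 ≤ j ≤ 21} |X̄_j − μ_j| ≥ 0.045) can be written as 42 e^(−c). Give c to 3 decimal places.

Union bound over the 21 events: Pr(max_{1 ≤ j ≤ 21} |X̄_j − μ_j| ≥ 0.045) ≤ 21·2·exp(−2nε²) = 42 exp(−2·3387·0.045²).
So c = 2·3387·0.045² = 13.7173.

13.717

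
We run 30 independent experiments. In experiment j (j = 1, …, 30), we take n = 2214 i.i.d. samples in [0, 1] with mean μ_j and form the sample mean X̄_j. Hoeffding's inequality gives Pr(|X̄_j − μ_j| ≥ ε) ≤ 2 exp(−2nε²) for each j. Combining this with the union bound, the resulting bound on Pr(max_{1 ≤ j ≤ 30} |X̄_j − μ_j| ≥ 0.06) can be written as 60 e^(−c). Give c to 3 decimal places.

15.941

Union bound over the 30 events: Pr(max_{1 ≤ j ≤ 30} |X̄_j − μ_j| ≥ 0.06) ≤ 30·2·exp(−2nε²) = 60 exp(−2·2214·0.06²).
So c = 2·2214·0.06² = 15.9408.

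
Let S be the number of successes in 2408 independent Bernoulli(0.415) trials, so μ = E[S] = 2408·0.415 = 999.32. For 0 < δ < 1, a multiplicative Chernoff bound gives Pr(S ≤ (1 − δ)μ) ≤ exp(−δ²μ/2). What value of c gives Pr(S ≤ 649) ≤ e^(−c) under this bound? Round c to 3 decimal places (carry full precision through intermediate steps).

Write 649 = (1 − δ)μ, so δ = 1 − 649/999.32 = 0.3505584…
Then the exponent is δ²μ/2 = (μ − 649)²/(2μ) = 61.403806.

61.404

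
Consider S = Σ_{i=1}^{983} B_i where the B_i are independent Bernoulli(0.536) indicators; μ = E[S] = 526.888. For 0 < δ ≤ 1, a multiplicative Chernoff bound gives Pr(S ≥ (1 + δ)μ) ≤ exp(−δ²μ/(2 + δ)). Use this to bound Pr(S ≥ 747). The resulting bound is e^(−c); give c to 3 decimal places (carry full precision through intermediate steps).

Write 747 = (1 + δ)μ, so δ = 747/526.888 − 1 = 0.4177586…
Then the exponent is δ²μ/(2 + δ) = (747 − μ)² / (μ·(2 + δ)) = 38.032616.

38.033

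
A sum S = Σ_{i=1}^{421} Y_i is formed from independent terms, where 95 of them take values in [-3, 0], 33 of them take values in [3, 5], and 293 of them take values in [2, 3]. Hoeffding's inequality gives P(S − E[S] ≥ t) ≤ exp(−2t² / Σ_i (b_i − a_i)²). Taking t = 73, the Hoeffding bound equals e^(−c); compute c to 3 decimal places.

Σ(b_i − a_i)² = 95·3² + 33·2² + 293·1² = 1280.
c = 2t² / 1280 = 2·73² / 1280 = 8.3266.

8.327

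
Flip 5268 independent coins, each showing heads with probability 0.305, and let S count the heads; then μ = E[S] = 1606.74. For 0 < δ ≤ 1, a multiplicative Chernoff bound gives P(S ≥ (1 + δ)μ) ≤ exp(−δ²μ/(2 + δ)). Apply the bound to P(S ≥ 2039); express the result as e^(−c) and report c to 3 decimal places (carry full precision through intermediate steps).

Write 2039 = (1 + δ)μ, so δ = 2039/1606.74 − 1 = 0.2690292…
Then the exponent is δ²μ/(2 + δ) = (2039 − μ)² / (μ·(2 + δ)) = 51.251243.

51.251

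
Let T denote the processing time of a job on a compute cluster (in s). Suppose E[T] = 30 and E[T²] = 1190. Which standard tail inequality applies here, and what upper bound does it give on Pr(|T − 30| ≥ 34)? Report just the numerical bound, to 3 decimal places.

The first two moments determine the variance, so Chebyshev's inequality is the sharpest standard bound available.
Var(T) = E[T²] − (E[T])² = 1190 − 900 = 290.
Chebyshev's inequality: Pr(|T − μ| ≥ t) ≤ Var(T)/t² = 290/1156 = 0.2509.

0.251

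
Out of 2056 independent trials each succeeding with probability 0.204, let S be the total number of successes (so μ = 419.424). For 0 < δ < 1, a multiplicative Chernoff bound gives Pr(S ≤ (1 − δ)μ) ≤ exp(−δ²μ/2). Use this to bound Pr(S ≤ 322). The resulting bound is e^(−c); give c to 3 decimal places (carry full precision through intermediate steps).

11.315

Write 322 = (1 − δ)μ, so δ = 1 − 322/419.424 = 0.2322805…
Then the exponent is δ²μ/2 = (μ − 322)²/(2μ) = 11.314846.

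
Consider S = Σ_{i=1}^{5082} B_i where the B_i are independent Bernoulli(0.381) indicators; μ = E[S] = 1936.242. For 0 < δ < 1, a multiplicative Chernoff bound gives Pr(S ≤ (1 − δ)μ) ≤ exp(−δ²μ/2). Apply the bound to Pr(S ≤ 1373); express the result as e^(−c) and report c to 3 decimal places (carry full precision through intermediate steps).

81.922

Write 1373 = (1 − δ)μ, so δ = 1 − 1373/1936.242 = 0.2908944…
Then the exponent is δ²μ/2 = (μ − 1373)²/(2μ) = 81.921978.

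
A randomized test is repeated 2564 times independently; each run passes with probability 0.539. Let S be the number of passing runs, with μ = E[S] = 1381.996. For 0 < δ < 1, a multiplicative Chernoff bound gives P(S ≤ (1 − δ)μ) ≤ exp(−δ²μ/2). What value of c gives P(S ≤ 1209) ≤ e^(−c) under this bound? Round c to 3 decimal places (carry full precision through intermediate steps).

Write 1209 = (1 − δ)μ, so δ = 1 − 1209/1381.996 = 0.1251784…
Then the exponent is δ²μ/2 = (μ − 1209)²/(2μ) = 10.827678.

10.828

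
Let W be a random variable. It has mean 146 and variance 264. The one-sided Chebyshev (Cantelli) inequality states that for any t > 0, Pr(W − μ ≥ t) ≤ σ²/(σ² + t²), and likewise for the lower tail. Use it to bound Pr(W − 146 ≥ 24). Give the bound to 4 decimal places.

0.3143

Here σ² = 264 and t = 24, so σ² + t² = 840.
Cantelli's bound: 264/840 = 0.3143.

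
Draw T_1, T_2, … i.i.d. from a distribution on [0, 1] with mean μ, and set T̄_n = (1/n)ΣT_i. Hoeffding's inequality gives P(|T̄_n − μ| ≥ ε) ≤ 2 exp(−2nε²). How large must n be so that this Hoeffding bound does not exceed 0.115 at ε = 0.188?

Require 2·exp(−2nε²) ≤ 0.115, i.e. 2nε² ≥ ln(2/0.115) = 2.855970.
So n ≥ 2.855970 / (2·0.188²) = 40.402.
The smallest integer n is 41.

41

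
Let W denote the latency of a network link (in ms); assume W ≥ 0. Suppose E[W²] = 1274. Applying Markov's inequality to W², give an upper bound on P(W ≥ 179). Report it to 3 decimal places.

Since W ≥ 0, the event {W ≥ 179} is the same as {W² ≥ 32041}.
Markov's inequality applied to W² gives P(W² ≥ 32041) ≤ E[W²]/32041 = 1274/32041 = 0.0398.

0.040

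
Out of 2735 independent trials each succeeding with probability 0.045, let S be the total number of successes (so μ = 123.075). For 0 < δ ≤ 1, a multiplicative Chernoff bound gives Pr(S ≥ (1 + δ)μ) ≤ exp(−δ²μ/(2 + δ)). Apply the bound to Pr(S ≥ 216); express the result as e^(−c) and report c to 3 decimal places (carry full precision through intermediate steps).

Write 216 = (1 + δ)μ, so δ = 216/123.075 − 1 = 0.7550274…
Then the exponent is δ²μ/(2 + δ) = (216 − μ)² / (μ·(2 + δ)) = 25.466506.

25.467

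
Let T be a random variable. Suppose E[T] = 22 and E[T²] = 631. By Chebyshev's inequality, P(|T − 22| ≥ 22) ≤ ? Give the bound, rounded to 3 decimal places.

Var(T) = E[T²] − (E[T])² = 631 − 484 = 147.
Chebyshev's inequality: P(|T − μ| ≥ t) ≤ Var(T)/t² = 147/484 = 0.3037.

0.304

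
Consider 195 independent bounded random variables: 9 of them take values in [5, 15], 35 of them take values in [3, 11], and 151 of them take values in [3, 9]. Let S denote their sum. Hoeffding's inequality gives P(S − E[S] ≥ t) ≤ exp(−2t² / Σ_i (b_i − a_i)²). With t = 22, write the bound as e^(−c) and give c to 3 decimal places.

Σ(b_i − a_i)² = 9·10² + 35·8² + 151·6² = 8576.
c = 2t² / 8576 = 2·22² / 8576 = 0.1129.

0.113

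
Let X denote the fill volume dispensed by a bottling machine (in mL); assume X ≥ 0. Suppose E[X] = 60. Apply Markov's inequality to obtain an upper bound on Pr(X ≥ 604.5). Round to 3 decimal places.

0.099

Markov's inequality: for a non-negative random variable, Pr(X ≥ a) ≤ E[X]/a.
Here E[X] = 60 and a = 604.5, so the bound is 60/604.5 = 0.0993.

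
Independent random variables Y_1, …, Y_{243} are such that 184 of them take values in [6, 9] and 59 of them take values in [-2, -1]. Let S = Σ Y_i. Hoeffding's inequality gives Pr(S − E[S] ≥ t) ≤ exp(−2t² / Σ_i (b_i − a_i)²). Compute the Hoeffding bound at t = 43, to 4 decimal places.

0.1158

Σ(b_i − a_i)² = 184·3² + 59·1² = 1715.
Exponent = 2·43² / 1715 = 2.15627.
Bound = exp(−2.15627) = 0.11576.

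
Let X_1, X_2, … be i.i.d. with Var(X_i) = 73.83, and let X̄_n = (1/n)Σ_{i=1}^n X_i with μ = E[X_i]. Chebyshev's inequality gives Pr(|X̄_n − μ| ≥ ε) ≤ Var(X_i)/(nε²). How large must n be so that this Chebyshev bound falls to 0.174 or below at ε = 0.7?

Require 73.83/(n·0.7²) ≤ 0.174, i.e. n ≥ 73.83/(0.174·0.7²) = 865.939.
The smallest integer n is 866.

866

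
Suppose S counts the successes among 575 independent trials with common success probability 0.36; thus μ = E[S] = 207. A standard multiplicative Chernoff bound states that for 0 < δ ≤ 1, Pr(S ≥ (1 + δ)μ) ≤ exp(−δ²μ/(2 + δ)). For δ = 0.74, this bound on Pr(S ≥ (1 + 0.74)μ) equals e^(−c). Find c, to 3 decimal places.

41.370

c = δ²μ/(2 + δ) = 0.74²·207/(2 + 0.74) = 41.3698.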